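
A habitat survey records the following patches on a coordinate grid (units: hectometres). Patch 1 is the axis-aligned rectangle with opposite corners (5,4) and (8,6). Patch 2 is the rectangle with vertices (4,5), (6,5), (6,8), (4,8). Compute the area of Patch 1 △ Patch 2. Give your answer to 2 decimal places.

10.00

|Patch 1∩Patch 2|: x∈[5,6], y∈[5,6] → 1·1 = 1.
|Patch 1 △ Patch 2| = |Patch 1| + |Patch 2| − 2·|Patch 1∩Patch 2| = 6 + 6 − 2 = 10.00.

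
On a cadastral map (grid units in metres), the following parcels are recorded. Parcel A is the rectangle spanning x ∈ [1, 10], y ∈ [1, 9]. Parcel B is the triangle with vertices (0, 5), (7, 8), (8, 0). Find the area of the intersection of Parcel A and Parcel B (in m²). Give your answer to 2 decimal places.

28.24

The intersection is the polygon with vertices (1,5.429), (7,8), (7.875,1), (6.4,1), (1,4.375).
By the shoelace formula its area is 28.24.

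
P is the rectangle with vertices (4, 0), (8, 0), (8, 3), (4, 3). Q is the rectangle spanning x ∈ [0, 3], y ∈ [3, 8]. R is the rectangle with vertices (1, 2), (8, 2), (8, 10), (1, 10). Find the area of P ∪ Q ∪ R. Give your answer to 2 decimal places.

69.00

By inclusion–exclusion:
Individual areas: |P| = 12, |Q| = 15, |R| = 56.
|P∩Q| = 0 (no overlap).
|P∩R|: x∈[4,8], y∈[2,3] → 4·1 = 4.
|Q∩R|: x∈[1,3], y∈[3,8] → 2·5 = 10.
|P∩Q∩R| = 0.
|P ∪ Q ∪ R| = 83 − 14 + 0 = 69.00.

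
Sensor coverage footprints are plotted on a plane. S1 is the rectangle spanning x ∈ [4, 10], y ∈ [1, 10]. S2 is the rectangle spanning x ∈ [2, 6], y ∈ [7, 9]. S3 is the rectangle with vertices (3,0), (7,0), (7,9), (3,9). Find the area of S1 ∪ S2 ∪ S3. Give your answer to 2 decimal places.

68.00

By inclusion–exclusion:
Individual areas: |S1| = 54, |S2| = 8, |S3| = 36.
|S1∩S2|: x∈[4,6], y∈[7,9] → 2·2 = 4.
|S1∩S3|: x∈[4,7], y∈[1,9] → 3·8 = 24.
|S2∩S3|: x∈[3,6], y∈[7,9] → 3·2 = 6.
|S1∩S2∩S3| = 4.
|S1 ∪ S2 ∪ S3| = 98 − 34 + 4 = 68.00.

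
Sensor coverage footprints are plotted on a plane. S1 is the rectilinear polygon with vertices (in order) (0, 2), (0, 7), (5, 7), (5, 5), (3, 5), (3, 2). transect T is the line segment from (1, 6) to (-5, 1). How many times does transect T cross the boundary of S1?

1

The segment meets the boundary at (0,5.167).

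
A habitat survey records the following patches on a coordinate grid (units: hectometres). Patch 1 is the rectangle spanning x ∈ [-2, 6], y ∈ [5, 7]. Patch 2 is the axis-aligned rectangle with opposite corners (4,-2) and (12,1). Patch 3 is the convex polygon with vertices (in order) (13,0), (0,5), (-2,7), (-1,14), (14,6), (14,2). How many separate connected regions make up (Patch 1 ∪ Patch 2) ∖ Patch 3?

(Patch 1 ∪ Patch 2) ∖ Patch 3 splits into 2 disjoint pieces (area 2, area 23.5077).

2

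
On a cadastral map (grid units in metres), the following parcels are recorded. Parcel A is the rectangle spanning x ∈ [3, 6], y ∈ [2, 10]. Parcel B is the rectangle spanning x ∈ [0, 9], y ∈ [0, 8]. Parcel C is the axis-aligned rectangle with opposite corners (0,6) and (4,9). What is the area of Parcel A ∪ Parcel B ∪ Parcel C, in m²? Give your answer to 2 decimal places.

By inclusion–exclusion:
Individual areas: |Parcel A| = 24, |Parcel B| = 72, |Parcel C| = 12.
|Parcel A∩Parcel B|: x∈[3,6], y∈[2,8] → 3·6 = 18.
|Parcel A∩Parcel C|: x∈[3,4], y∈[6,9] → 1·3 = 3.
|Parcel B∩Parcel C|: x∈[0,4], y∈[6,8] → 4·2 = 8.
|Parcel A∩Parcel B∩Parcel C| = 2.
|Parcel A ∪ Parcel B ∪ Parcel C| = 108 − 29 + 2 = 81.00.

81.00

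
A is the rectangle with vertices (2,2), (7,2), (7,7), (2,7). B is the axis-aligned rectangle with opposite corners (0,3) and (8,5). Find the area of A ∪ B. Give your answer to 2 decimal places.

31.00

By inclusion–exclusion:
Individual areas: |A| = 25, |B| = 16.
|A∩B|: x∈[2,7], y∈[3,5] → 5·2 = 10.
|A ∪ B| = 41 − 10 = 31.00.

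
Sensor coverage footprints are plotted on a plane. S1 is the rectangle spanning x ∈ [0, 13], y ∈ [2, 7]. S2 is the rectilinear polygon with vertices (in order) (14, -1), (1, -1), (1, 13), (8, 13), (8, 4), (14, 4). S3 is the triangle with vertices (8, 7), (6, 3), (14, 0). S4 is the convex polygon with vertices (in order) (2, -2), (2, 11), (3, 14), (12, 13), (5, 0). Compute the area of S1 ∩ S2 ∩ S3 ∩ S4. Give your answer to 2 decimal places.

The intersection is the polygon with vertices (6,3), (8,7), (8,5.571), (6.512,2.808).
By the shoelace formula its area is 2.28.

2.28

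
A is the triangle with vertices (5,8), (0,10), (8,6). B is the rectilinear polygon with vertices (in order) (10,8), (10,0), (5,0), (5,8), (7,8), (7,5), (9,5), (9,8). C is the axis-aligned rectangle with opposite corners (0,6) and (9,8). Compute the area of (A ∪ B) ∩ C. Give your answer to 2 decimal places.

|A ∪ B| = 35.3333.
|(A ∪ B) ∩ C| = 4.33.

4.33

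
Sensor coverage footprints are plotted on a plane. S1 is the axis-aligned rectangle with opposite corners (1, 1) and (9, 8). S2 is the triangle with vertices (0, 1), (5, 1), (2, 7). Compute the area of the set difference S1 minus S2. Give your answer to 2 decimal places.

42.50

|S1| = 56, |S1∩S2| = 13.5.
|S1 ∖ S2| = |S1| − |S1∩S2| = 56 − 13.5 = 42.50.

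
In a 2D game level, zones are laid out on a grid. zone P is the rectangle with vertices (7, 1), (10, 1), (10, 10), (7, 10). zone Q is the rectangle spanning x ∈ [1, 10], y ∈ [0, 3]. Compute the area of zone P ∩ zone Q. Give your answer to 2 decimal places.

|zone P∩zone Q|: x∈[7,10], y∈[1,3] → 3·2 = 6.

6.00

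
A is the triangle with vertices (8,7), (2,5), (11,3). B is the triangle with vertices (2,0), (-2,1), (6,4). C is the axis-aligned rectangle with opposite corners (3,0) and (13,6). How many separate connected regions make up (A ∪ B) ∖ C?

(A ∪ B) ∖ C splits into 3 disjoint pieces (area 0.2778, area 1.875, area 7.1875).

3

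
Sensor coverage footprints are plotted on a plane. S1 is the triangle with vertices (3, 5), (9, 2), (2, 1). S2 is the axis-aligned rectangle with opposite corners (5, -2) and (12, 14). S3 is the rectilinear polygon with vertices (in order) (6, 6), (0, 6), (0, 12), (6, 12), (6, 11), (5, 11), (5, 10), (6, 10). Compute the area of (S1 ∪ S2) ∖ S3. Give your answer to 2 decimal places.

|S1 ∪ S2| = 120.3571.
|(S1 ∪ S2) ∩ S3| = 5.
|(S1 ∪ S2) ∖ S3| = 120.3571 − 5 = 115.36.

115.36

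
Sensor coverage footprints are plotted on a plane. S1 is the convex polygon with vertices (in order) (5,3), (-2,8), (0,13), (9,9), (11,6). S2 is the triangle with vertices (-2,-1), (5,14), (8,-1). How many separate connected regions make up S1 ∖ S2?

S1 ∖ S2 splits into 2 disjoint pieces (area 22.7759, area 17.6951).

2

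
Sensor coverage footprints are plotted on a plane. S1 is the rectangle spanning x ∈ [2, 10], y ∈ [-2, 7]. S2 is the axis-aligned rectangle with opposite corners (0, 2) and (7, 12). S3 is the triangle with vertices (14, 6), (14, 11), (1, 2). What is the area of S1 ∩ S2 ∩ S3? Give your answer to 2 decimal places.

6.73

The intersection is the polygon with vertices (7,3.846), (2,2.308), (2,2.692), (7,6.154).
By the shoelace formula its area is 6.73.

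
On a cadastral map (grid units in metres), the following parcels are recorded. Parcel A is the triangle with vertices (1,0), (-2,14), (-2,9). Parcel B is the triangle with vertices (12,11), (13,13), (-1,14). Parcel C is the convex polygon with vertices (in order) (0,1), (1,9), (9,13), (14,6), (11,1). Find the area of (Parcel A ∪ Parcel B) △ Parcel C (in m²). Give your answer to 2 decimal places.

136.35

|Parcel A ∪ Parcel B| = 22.
|(Parcel A ∪ Parcel B) ∩ Parcel C| = 2.3262.
|(Parcel A ∪ Parcel B) △ Parcel C| = 22 + 119 − 4.6525 = 136.35.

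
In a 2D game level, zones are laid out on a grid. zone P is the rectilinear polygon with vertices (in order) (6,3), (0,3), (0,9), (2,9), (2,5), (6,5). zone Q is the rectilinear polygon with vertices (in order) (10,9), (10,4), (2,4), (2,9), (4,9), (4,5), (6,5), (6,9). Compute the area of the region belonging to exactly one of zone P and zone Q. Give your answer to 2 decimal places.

44.00

|zone P| = 20, |zone Q| = 32, |zone P∩zone Q| = 4.
|zone P △ zone Q| = |zone P| + |zone Q| − 2·|zone P∩zone Q| = 20 + 32 − 8 = 44.00.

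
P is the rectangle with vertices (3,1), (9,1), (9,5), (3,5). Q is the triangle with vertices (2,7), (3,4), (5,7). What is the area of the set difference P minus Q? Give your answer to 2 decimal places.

|P| = 24, |P∩Q| = 0.3333.
|P ∖ Q| = |P| − |P∩Q| = 24 − 0.3333 = 23.67.

23.67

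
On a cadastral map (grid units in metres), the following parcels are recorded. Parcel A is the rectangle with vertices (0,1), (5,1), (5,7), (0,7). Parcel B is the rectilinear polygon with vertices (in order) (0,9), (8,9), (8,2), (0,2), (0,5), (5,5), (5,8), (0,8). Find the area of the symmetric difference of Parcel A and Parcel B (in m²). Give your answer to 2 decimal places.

41.00

|Parcel A| = 30, |Parcel B| = 41, |Parcel A∩Parcel B| = 15.
|Parcel A △ Parcel B| = |Parcel A| + |Parcel B| − 2·|Parcel A∩Parcel B| = 30 + 41 − 30 = 41.00.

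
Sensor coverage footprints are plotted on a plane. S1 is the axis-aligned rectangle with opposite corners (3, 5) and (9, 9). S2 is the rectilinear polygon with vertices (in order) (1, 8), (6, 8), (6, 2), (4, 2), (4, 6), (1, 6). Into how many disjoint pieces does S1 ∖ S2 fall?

2

S1 ∖ S2 splits into 2 disjoint pieces (area 15, area 1).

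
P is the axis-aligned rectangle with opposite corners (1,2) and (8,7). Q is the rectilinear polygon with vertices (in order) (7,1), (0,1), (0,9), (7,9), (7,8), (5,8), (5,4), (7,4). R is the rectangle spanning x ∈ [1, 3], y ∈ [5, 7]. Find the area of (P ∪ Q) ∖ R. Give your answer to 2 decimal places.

55.00

|P ∪ Q| = 59.
|(P ∪ Q) ∩ R| = 4.
|(P ∪ Q) ∖ R| = 59 − 4 = 55.00.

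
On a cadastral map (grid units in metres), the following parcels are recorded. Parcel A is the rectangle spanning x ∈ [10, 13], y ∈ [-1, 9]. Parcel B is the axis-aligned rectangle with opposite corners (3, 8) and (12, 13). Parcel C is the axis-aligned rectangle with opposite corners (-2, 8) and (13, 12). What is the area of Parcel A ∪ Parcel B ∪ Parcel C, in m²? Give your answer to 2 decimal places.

96.00

By inclusion–exclusion:
Individual areas: |Parcel A| = 30, |Parcel B| = 45, |Parcel C| = 60.
|Parcel A∩Parcel B|: x∈[10,12], y∈[8,9] → 2·1 = 2.
|Parcel A∩Parcel C|: x∈[10,13], y∈[8,9] → 3·1 = 3.
|Parcel B∩Parcel C|: x∈[3,12], y∈[8,12] → 9·4 = 36.
|Parcel A∩Parcel B∩Parcel C| = 2.
|Parcel A ∪ Parcel B ∪ Parcel C| = 135 − 41 + 2 = 96.00.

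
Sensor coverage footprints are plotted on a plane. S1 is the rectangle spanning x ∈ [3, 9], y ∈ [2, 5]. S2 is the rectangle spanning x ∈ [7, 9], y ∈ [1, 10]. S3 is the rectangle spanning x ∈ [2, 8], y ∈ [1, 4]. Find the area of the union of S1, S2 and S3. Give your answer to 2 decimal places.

37.00

By inclusion–exclusion:
Individual areas: |S1| = 18, |S2| = 18, |S3| = 18.
|S1∩S2|: x∈[7,9], y∈[2,5] → 2·3 = 6.
|S1∩S3|: x∈[3,8], y∈[2,4] → 5·2 = 10.
|S2∩S3|: x∈[7,8], y∈[1,4] → 1·3 = 3.
|S1∩S2∩S3| = 2.
|S1 ∪ S2 ∪ S3| = 54 − 19 + 2 = 37.00.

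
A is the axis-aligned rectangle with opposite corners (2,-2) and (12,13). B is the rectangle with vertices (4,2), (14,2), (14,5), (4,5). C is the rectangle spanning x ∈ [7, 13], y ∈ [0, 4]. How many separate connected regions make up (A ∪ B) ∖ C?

(A ∪ B) ∖ C is a single connected region.

1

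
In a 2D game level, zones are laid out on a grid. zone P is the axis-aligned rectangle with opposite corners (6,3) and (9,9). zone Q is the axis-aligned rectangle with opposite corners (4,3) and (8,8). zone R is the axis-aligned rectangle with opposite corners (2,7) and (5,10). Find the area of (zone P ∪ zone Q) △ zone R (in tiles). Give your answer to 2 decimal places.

|zone P ∪ zone Q| = 28.
|(zone P ∪ zone Q) ∩ zone R| = 1.
|(zone P ∪ zone Q) △ zone R| = 28 + 9 − 2 = 35.00.

35.00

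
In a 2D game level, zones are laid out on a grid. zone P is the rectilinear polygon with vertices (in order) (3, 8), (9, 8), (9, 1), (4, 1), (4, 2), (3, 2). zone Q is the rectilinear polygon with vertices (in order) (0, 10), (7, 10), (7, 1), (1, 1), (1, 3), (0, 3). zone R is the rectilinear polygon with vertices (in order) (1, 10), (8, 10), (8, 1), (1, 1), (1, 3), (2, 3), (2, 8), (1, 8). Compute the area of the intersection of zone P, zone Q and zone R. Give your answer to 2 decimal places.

27.00

The intersection is the polygon with vertices (7,1), (4,1), (4,2), (3,2), (3,8), (7,8).
By the shoelace formula its area is 27.00.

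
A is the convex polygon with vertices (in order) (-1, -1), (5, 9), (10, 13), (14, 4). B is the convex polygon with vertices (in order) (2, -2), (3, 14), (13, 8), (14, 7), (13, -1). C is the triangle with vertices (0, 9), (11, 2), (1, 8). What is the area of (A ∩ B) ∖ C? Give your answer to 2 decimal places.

|A ∩ B| = 76.4637.
|(A ∩ B) ∩ C| = 0.9865.
|(A ∩ B) ∖ C| = 76.4637 − 0.9865 = 75.48.

75.48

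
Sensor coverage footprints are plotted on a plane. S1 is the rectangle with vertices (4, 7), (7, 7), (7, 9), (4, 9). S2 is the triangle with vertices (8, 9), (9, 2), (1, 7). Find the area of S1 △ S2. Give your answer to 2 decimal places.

23.79

|S1| = 6, |S2| = 25.5, |S1∩S2| = 3.8571.
|S1 △ S2| = |S1| + |S2| − 2·|S1∩S2| = 6 + 25.5 − 7.7143 = 23.79.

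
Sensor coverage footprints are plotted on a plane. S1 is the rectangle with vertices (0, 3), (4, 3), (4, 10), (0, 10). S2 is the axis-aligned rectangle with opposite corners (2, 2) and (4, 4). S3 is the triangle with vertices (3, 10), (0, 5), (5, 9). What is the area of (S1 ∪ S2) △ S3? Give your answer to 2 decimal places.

|S1 ∪ S2| = 30.
|(S1 ∪ S2) ∩ S3| = 5.85.
|(S1 ∪ S2) △ S3| = 30 + 6.5 − 11.7 = 24.80.

24.80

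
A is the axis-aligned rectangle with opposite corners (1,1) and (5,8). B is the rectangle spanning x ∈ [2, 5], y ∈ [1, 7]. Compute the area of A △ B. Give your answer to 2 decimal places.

10.00

|A∩B|: x∈[2,5], y∈[1,7] → 3·6 = 18.
|A △ B| = |A| + |B| − 2·|A∩B| = 28 + 18 − 36 = 10.00.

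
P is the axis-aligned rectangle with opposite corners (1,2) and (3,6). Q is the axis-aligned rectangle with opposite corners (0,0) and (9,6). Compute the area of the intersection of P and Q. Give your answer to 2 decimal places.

8.00

|P∩Q|: x∈[1,3], y∈[2,6] → 2·4 = 8.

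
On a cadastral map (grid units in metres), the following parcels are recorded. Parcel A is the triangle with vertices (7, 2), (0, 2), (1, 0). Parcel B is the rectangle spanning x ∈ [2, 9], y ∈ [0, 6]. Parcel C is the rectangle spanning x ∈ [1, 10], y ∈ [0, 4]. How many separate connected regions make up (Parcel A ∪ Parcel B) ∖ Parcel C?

(Parcel A ∪ Parcel B) ∖ Parcel C splits into 2 disjoint pieces (area 1, area 14).

2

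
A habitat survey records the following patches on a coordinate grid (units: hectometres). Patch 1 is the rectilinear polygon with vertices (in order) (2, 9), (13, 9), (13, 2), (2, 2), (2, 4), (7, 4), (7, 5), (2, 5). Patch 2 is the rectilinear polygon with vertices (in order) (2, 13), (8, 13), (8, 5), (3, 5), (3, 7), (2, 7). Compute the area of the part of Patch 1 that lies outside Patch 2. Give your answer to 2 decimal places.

|Patch 1| = 72, |Patch 1∩Patch 2| = 22.
|Patch 1 ∖ Patch 2| = |Patch 1| − |Patch 1∩Patch 2| = 72 − 22 = 50.00.

50.00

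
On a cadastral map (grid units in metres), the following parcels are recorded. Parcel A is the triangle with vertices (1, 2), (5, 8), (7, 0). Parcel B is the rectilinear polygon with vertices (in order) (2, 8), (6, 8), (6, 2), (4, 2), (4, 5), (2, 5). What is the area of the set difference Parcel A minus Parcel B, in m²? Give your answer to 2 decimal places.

12.00

|Parcel A| = 22, |Parcel A∩Parcel B| = 10.
|Parcel A ∖ Parcel B| = |Parcel A| − |Parcel A∩Parcel B| = 22 − 10 = 12.00.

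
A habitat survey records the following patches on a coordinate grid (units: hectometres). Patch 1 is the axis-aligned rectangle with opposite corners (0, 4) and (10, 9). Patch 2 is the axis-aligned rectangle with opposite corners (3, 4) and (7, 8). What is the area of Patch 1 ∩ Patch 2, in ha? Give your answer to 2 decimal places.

16.00

|Patch 1∩Patch 2|: x∈[3,7], y∈[4,8] → 4·4 = 16.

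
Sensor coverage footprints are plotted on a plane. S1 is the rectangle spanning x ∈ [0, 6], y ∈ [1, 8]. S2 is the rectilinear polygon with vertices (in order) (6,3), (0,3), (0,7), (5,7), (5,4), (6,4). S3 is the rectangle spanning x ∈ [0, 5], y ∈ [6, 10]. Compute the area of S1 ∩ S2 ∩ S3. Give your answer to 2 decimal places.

The intersection is the polygon with vertices (0,7), (5,7), (5,6), (0,6).
By the shoelace formula its area is 5.00.

5.00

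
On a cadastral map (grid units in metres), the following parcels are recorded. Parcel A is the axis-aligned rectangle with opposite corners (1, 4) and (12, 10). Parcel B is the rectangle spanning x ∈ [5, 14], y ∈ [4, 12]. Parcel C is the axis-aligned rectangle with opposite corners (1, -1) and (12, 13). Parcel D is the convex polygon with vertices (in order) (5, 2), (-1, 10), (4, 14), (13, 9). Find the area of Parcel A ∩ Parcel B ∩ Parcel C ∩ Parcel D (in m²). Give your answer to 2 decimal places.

The intersection is the polygon with vertices (5,4), (5,10), (11.2,10), (12,9.556), (12,8.125), (7.286,4).
By the shoelace formula its area is 32.10.

32.10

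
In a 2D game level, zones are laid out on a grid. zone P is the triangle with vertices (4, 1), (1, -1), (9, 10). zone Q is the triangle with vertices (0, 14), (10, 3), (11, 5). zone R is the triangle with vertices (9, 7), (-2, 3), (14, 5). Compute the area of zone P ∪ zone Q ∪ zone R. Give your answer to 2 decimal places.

37.11

By inclusion–exclusion:
Individual areas: |zone P| = 8.5, |zone Q| = 15.5, |zone R| = 21.
|zone P∩zone Q| = 0.6119.
|zone P∩zone R| = 1.8948.
|zone Q∩zone R| = 5.385.
|zone P∩zone Q∩zone R| = 0.
|zone P ∪ zone Q ∪ zone R| = 45 − 7.8917 + 0 = 37.11.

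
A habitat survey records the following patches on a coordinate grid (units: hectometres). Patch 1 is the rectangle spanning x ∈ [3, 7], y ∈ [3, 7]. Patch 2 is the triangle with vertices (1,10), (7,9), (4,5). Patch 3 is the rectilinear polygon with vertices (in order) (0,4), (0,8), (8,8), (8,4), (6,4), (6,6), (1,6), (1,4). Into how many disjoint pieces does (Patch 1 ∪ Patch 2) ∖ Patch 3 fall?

(Patch 1 ∪ Patch 2) ∖ Patch 3 splits into 2 disjoint pieces (area 10, area 7.425).

2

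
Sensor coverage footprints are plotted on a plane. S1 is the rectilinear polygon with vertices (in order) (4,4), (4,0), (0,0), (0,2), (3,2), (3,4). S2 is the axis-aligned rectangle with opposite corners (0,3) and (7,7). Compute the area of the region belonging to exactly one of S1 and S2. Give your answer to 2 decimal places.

|S1| = 10, |S2| = 28, |S1∩S2| = 1.
|S1 △ S2| = |S1| + |S2| − 2·|S1∩S2| = 10 + 28 − 2 = 36.00.

36.00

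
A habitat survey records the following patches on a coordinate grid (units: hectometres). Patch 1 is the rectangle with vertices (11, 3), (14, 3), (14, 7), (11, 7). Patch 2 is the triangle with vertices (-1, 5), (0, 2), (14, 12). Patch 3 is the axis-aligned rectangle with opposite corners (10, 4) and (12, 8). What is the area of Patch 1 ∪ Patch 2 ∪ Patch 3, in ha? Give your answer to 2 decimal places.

43.00

By inclusion–exclusion:
Individual areas: |Patch 1| = 12, |Patch 2| = 26, |Patch 3| = 8.
|Patch 1∩Patch 2| = 0.
|Patch 1∩Patch 3|: x∈[11,12], y∈[4,7] → 1·3 = 3.
|Patch 2∩Patch 3| = 0.
|Patch 1∩Patch 2∩Patch 3| = 0.
|Patch 1 ∪ Patch 2 ∪ Patch 3| = 46 − 3 + 0 = 43.00.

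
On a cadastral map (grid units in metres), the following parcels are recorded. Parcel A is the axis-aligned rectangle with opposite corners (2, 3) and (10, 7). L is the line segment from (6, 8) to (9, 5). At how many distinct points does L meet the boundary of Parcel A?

1

The segment meets the boundary at (7,7).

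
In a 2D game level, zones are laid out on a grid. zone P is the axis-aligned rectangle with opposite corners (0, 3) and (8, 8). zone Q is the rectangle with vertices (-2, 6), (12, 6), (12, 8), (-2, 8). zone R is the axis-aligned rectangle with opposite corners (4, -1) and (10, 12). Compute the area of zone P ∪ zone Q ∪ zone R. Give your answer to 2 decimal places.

106.00

By inclusion–exclusion:
Individual areas: |zone P| = 40, |zone Q| = 28, |zone R| = 78.
|zone P∩zone Q|: x∈[0,8], y∈[6,8] → 8·2 = 16.
|zone P∩zone R|: x∈[4,8], y∈[3,8] → 4·5 = 20.
|zone Q∩zone R|: x∈[4,10], y∈[6,8] → 6·2 = 12.
|zone P∩zone Q∩zone R| = 8.
|zone P ∪ zone Q ∪ zone R| = 146 − 48 + 8 = 106.00.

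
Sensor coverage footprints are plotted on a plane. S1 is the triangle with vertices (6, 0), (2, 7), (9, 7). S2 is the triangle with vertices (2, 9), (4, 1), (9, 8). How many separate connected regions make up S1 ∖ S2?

S1 ∖ S2 splits into 2 disjoint pieces (area 9.1349, area 0.3889).

2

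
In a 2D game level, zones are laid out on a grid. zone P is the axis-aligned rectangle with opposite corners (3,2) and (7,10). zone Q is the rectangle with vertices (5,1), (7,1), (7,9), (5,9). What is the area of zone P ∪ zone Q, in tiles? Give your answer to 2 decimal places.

By inclusion–exclusion:
Individual areas: |zone P| = 32, |zone Q| = 16.
|zone P∩zone Q|: x∈[5,7], y∈[2,9] → 2·7 = 14.
|zone P ∪ zone Q| = 48 − 14 = 34.00.

34.00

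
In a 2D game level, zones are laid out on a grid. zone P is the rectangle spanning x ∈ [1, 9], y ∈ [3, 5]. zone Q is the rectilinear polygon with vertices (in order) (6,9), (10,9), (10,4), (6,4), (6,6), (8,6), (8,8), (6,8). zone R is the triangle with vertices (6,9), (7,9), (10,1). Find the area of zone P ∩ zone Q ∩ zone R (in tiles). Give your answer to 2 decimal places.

The intersection is the polygon with vertices (8.5,4), (8,5), (8.5,5), (8.875,4).
By the shoelace formula its area is 0.44.

0.44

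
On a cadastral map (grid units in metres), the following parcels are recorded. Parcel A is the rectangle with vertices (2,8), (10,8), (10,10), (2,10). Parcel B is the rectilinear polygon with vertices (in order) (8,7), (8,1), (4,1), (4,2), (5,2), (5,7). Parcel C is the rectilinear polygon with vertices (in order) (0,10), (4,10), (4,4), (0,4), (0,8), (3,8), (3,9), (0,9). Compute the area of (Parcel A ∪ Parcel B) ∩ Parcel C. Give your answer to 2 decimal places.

3.00

|Parcel A ∪ Parcel B| = 35.
|(Parcel A ∪ Parcel B) ∩ Parcel C| = 3.00.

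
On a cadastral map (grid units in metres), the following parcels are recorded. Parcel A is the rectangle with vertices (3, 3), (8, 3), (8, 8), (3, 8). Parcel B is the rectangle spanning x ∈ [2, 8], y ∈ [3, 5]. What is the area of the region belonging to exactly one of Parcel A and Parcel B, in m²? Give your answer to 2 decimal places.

17.00

|Parcel A∩Parcel B|: x∈[3,8], y∈[3,5] → 5·2 = 10.
|Parcel A △ Parcel B| = |Parcel A| + |Parcel B| − 2·|Parcel A∩Parcel B| = 25 + 12 − 20 = 17.00.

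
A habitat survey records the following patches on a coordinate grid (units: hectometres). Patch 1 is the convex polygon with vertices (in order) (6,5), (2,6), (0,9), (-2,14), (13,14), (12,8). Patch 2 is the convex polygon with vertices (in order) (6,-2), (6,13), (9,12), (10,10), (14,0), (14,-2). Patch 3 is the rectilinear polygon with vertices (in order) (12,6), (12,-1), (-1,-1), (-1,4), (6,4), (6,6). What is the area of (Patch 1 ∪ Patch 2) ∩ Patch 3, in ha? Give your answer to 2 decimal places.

41.80

The region (Patch 1 ∪ Patch 2) ∩ Patch 3 is the polygon with vertices (12,5), (12,-1), (6,-1), (6,4), (6,5), (6,6), (11.6,6).
By the shoelace formula its area is 41.80.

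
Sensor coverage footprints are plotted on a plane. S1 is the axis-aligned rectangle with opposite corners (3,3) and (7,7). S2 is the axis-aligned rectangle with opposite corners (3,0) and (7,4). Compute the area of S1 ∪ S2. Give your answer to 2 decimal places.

28.00

By inclusion–exclusion:
Individual areas: |S1| = 16, |S2| = 16.
|S1∩S2|: x∈[3,7], y∈[3,4] → 4·1 = 4.
|S1 ∪ S2| = 32 − 4 = 28.00.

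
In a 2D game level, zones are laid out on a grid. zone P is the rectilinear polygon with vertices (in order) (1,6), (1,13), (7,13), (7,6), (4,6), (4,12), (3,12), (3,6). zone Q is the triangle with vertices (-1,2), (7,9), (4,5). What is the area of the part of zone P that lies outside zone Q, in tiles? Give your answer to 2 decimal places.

34.31

|zone P| = 36, |zone P∩zone Q| = 1.6875.
|zone P ∖ zone Q| = |zone P| − |zone P∩zone Q| = 36 − 1.6875 = 34.31.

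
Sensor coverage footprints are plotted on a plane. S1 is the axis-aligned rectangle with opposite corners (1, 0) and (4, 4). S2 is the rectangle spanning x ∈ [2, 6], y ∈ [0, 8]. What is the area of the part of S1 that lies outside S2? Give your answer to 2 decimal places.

4.00

|S1∩S2|: x∈[2,4], y∈[0,4] → 2·4 = 8.
|S1| = 12.
|S1 ∖ S2| = |S1| − |S1∩S2| = 12 − 8 = 4.00.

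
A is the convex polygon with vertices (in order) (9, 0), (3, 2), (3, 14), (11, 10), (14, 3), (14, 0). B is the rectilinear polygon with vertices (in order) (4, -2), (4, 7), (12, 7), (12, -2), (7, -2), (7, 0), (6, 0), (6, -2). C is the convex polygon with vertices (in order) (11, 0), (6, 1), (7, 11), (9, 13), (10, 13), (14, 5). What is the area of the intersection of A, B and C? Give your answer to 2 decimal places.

36.87

The intersection is the polygon with vertices (12,7), (12,1.667), (11,0), (6,1), (6,1), (6.6,7).
By the shoelace formula its area is 36.87.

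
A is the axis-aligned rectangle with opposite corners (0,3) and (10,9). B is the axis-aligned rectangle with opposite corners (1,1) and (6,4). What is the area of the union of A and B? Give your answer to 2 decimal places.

By inclusion–exclusion:
Individual areas: |A| = 60, |B| = 15.
|A∩B|: x∈[1,6], y∈[3,4] → 5·1 = 5.
|A ∪ B| = 75 − 5 = 70.00.

70.00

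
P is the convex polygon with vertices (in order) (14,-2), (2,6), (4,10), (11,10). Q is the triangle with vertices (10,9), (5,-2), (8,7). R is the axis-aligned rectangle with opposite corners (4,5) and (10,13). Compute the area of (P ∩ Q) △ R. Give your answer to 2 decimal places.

46.57

|P ∩ Q| = 4.63.
|(P ∩ Q) ∩ R| = 3.0303.
|(P ∩ Q) △ R| = 4.63 + 48 − 6.0606 = 46.57.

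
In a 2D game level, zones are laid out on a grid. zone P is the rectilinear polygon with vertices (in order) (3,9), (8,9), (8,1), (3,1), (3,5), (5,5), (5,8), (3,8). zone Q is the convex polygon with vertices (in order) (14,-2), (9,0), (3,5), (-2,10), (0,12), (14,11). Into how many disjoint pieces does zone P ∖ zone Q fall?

1

zone P ∖ zone Q is a single connected region.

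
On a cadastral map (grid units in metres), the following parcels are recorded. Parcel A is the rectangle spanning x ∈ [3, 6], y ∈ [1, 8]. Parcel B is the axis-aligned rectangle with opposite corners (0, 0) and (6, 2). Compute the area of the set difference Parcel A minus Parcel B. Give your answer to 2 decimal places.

18.00

|Parcel A∩Parcel B|: x∈[3,6], y∈[1,2] → 3·1 = 3.
|Parcel A| = 21.
|Parcel A ∖ Parcel B| = |Parcel A| − |Parcel A∩Parcel B| = 21 − 3 = 18.00.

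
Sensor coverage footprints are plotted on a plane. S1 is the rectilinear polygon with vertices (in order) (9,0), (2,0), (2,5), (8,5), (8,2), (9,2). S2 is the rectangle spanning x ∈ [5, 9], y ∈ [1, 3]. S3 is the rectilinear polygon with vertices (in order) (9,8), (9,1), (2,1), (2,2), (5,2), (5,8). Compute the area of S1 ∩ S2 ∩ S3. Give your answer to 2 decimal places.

The intersection is the polygon with vertices (9,2), (9,1), (5,1), (5,2), (5,3), (8,3), (8,2).
By the shoelace formula its area is 7.00.

7.00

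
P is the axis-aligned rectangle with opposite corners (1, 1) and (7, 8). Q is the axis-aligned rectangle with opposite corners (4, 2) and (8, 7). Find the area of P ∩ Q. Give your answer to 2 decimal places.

|P∩Q|: x∈[4,7], y∈[2,7] → 3·5 = 15.

15.00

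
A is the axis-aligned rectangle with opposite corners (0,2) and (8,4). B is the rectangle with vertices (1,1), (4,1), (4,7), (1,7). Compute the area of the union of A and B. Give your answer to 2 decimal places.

28.00

By inclusion–exclusion:
Individual areas: |A| = 16, |B| = 18.
|A∩B|: x∈[1,4], y∈[2,4] → 3·2 = 6.
|A ∪ B| = 34 − 6 = 28.00.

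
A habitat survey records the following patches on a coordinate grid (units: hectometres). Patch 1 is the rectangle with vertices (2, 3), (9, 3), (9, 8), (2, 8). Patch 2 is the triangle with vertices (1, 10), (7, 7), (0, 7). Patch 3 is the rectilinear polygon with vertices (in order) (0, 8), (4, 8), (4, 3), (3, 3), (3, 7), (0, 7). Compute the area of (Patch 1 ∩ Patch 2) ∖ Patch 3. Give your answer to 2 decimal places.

|Patch 1 ∩ Patch 2| = 4.
|(Patch 1 ∩ Patch 2) ∩ Patch 3| = 2.
|(Patch 1 ∩ Patch 2) ∖ Patch 3| = 4 − 2 = 2.00.

2.00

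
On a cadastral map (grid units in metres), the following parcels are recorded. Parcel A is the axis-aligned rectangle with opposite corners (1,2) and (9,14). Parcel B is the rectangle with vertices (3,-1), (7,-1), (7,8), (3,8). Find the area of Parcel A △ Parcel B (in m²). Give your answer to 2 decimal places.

84.00

|Parcel A∩Parcel B|: x∈[3,7], y∈[2,8] → 4·6 = 24.
|Parcel A △ Parcel B| = |Parcel A| + |Parcel B| − 2·|Parcel A∩Parcel B| = 96 + 36 − 48 = 84.00.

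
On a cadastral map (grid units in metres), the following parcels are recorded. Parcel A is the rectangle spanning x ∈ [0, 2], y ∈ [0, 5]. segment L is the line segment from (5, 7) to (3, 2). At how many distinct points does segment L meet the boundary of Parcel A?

0

The segment lies entirely outside Parcel A and never meets its boundary.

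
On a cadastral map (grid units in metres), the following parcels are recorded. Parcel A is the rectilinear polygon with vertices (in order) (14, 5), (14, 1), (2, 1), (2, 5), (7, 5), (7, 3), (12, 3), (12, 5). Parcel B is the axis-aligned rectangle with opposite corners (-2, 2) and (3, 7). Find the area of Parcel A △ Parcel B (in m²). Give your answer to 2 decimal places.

57.00

|Parcel A| = 38, |Parcel B| = 25, |Parcel A∩Parcel B| = 3.
|Parcel A △ Parcel B| = |Parcel A| + |Parcel B| − 2·|Parcel A∩Parcel B| = 38 + 25 − 6 = 57.00.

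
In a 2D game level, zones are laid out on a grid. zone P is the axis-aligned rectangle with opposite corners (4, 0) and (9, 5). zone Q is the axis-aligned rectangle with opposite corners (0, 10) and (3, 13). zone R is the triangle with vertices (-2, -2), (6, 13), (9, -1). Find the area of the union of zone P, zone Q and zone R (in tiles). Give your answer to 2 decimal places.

By inclusion–exclusion:
Individual areas: |zone P| = 25, |zone Q| = 9, |zone R| = 78.5.
|zone P∩zone Q| = 0 (no overlap).
|zone P∩zone R| = 21.25.
|zone Q∩zone R| = 0.
|zone P∩zone Q∩zone R| = 0.
|zone P ∪ zone Q ∪ zone R| = 112.5 − 21.25 + 0 = 91.25.

91.25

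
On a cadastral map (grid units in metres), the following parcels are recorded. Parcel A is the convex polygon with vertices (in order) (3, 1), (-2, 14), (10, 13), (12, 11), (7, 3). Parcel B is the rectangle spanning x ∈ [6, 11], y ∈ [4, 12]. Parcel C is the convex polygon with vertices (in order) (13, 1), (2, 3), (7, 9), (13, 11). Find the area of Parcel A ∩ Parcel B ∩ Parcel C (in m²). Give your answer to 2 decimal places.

The intersection is the polygon with vertices (6,4), (6,7.8), (7,9), (11,10.333), (11,9.4), (7.625,4).
By the shoelace formula its area is 17.95.

17.95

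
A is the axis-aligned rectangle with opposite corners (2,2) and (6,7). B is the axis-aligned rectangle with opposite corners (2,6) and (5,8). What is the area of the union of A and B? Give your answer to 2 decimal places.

23.00

By inclusion–exclusion:
Individual areas: |A| = 20, |B| = 6.
|A∩B|: x∈[2,5], y∈[6,7] → 3·1 = 3.
|A ∪ B| = 26 − 3 = 23.00.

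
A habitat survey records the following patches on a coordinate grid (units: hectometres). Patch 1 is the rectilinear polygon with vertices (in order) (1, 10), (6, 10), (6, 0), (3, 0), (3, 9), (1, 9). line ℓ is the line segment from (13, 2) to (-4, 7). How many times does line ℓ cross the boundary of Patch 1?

2

The segment meets the boundary at (6,4.059), (3,4.941).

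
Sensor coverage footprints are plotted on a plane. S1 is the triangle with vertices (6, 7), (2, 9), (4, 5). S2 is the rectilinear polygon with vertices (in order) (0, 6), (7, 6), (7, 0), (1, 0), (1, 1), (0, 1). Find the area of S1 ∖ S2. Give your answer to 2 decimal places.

|S1| = 6, |S1∩S2| = 0.75.
|S1 ∖ S2| = |S1| − |S1∩S2| = 6 − 0.75 = 5.25.

5.25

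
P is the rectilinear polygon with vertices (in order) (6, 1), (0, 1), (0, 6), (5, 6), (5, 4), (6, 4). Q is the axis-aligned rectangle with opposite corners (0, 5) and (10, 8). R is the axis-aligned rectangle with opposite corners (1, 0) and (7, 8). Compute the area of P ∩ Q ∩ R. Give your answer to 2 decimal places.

4.00

The intersection is the polygon with vertices (5,6), (5,5), (1,5), (1,6).
By the shoelace formula its area is 4.00.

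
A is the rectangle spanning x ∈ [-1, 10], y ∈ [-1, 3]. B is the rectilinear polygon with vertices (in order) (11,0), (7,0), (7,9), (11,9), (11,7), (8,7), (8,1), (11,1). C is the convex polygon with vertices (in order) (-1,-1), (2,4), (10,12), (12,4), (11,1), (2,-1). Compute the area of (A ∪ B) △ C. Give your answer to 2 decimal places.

53.85

|A ∪ B| = 57.
|(A ∪ B) ∩ C| = 44.075.
|(A ∪ B) △ C| = 57 + 85 − 88.15 = 53.85.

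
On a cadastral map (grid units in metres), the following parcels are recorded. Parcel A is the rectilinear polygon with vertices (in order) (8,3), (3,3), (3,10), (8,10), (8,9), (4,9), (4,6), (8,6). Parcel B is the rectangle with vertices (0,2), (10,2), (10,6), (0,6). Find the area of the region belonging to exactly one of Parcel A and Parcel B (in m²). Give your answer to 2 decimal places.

33.00

|Parcel A| = 23, |Parcel B| = 40, |Parcel A∩Parcel B| = 15.
|Parcel A △ Parcel B| = |Parcel A| + |Parcel B| − 2·|Parcel A∩Parcel B| = 23 + 40 − 30 = 33.00.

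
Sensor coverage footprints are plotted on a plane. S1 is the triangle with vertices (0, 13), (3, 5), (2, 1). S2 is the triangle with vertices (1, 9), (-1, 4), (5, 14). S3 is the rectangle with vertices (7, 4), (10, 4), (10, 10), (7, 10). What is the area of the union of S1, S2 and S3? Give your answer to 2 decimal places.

31.96

By inclusion–exclusion:
Individual areas: |S1| = 10, |S2| = 5, |S3| = 18.
|S1∩S2| = 1.0396.
|S1∩S3| = 0.
|S2∩S3| = 0.
|S1∩S2∩S3| = 0.
|S1 ∪ S2 ∪ S3| = 33 − 1.0396 + 0 = 31.96.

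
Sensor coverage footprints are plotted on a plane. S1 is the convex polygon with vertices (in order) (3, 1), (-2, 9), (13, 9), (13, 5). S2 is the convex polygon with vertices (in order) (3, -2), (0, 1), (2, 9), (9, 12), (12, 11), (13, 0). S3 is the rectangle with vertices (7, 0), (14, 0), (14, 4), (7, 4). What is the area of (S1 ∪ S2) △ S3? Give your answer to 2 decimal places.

128.18

|S1 ∪ S2| = 146.7282.
|(S1 ∪ S2) ∩ S3| = 23.2727.
|(S1 ∪ S2) △ S3| = 146.7282 + 28 − 46.5455 = 128.18.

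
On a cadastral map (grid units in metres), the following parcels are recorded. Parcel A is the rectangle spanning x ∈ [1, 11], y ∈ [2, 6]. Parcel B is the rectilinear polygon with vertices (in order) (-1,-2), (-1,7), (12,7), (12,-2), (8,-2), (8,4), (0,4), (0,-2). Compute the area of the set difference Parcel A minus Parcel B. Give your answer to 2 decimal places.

|Parcel A| = 40, |Parcel A∩Parcel B| = 26.
|Parcel A ∖ Parcel B| = |Parcel A| − |Parcel A∩Parcel B| = 40 − 26 = 14.00.

14.00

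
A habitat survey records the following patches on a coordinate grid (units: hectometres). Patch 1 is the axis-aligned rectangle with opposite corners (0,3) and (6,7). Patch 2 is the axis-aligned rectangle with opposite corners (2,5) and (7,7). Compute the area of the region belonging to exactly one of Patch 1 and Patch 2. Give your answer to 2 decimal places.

18.00

|Patch 1∩Patch 2|: x∈[2,6], y∈[5,7] → 4·2 = 8.
|Patch 1 △ Patch 2| = |Patch 1| + |Patch 2| − 2·|Patch 1∩Patch 2| = 24 + 10 − 16 = 18.00.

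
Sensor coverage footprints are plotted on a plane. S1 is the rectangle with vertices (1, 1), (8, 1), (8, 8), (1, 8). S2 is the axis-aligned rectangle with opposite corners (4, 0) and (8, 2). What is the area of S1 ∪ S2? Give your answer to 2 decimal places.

53.00

By inclusion–exclusion:
Individual areas: |S1| = 49, |S2| = 8.
|S1∩S2|: x∈[4,8], y∈[1,2] → 4·1 = 4.
|S1 ∪ S2| = 57 − 4 = 53.00.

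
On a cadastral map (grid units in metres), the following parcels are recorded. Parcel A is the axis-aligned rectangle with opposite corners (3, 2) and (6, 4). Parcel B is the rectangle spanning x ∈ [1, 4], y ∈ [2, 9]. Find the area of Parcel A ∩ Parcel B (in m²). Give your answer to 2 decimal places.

|Parcel A∩Parcel B|: x∈[3,4], y∈[2,4] → 1·2 = 2.

2.00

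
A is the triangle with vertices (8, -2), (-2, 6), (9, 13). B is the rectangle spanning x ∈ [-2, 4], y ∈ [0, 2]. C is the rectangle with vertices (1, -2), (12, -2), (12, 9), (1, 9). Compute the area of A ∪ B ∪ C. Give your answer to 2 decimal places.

By inclusion–exclusion:
Individual areas: |A| = 79, |B| = 12, |C| = 121.
|A∩B| = 0.4.
|A∩C| = 60.4983.
|B∩C|: x∈[1,4], y∈[0,2] → 3·2 = 6.
|A∩B∩C| = 0.4.
|A ∪ B ∪ C| = 212 − 66.8983 + 0.4 = 145.50.

145.50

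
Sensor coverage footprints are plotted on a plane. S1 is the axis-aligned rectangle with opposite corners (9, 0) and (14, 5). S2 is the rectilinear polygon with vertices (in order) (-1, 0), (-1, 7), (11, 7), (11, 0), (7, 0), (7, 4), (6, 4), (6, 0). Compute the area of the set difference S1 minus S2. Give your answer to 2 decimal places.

|S1| = 25, |S1∩S2| = 10.
|S1 ∖ S2| = |S1| − |S1∩S2| = 25 − 10 = 15.00.

15.00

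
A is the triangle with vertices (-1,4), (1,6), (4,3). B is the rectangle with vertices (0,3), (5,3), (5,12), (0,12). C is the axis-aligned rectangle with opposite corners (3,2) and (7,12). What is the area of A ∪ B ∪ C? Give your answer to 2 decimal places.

67.60

By inclusion–exclusion:
Individual areas: |A| = 6, |B| = 45, |C| = 40.
|A∩B| = 5.4.
|A∩C| = 0.4.
|B∩C|: x∈[3,5], y∈[3,12] → 2·9 = 18.
|A∩B∩C| = 0.4.
|A ∪ B ∪ C| = 91 − 23.8 + 0.4 = 67.60.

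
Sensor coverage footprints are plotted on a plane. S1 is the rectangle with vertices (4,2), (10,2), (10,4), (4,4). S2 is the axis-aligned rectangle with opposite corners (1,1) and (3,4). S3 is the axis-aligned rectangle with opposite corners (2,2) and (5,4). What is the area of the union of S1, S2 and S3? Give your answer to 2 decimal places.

20.00

By inclusion–exclusion:
Individual areas: |S1| = 12, |S2| = 6, |S3| = 6.
|S1∩S2| = 0 (no overlap).
|S1∩S3|: x∈[4,5], y∈[2,4] → 1·2 = 2.
|S2∩S3|: x∈[2,3], y∈[2,4] → 1·2 = 2.
|S1∩S2∩S3| = 0.
|S1 ∪ S2 ∪ S3| = 24 − 4 + 0 = 20.00.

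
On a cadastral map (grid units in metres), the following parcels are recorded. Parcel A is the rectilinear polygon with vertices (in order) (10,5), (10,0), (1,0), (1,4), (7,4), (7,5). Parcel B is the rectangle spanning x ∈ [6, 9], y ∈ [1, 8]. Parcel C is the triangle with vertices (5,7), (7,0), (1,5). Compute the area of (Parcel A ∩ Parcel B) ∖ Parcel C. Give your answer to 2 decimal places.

10.11

|Parcel A ∩ Parcel B| = 11.
|(Parcel A ∩ Parcel B) ∩ Parcel C| = 0.8929.
|(Parcel A ∩ Parcel B) ∖ Parcel C| = 11 − 0.8929 = 10.11.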